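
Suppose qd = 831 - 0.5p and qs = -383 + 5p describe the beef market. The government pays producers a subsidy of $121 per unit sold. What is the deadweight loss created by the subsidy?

Deadweight loss = $3327.5

Pre-subsidy: 831 - 0.5p = -383 + 5p gives p* = 2428/11, q* = 7927/11.
With the subsidy, sellers receive ps = pb + 121 for each unit, where pb is the price buyers pay.
Supply in terms of pb becomes qs = -383 + 5(pb + 121) = 222 + 5pb. Setting this equal to demand: 831 - 0.5pb = 222 + 5pb, so pb = 1218/11.
Sellers receive ps = 1218/11 + 121 = 2549/11; q' = 831 − 0.5·(1218/11) = 8532/11.
The subsidy expands output by 8532/11 − 7927/11 = 55 past the efficient level; on those units the gap between marginal cost and willingness to pay runs from 0 up to 121.
DWL = ½ × 121 × 55 = 3327.5.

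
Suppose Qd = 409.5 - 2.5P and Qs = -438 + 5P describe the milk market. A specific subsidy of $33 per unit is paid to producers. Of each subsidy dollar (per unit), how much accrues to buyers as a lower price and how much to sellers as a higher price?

Pre-subsidy: 409.5 - 2.5P = -438 + 5P gives P* = 113, Q* = 127.
With the subsidy, sellers receive Ps = Pb + 33 for each unit, where Pb is the price buyers pay.
Supply in terms of Pb becomes Qs = -438 + 5(Pb + 33) = -273 + 5Pb. Setting this equal to demand: 409.5 - 2.5Pb = -273 + 5Pb, so Pb = 91.
Sellers receive Ps = 91 + 33 = 124; Q' = 409.5 − 2.5·91 = 182.
Buyers' price falls by P* − Pb = 113 − 91 = 22; sellers' price rises by Ps − P* = 124 − 113 = 11.

Buyers gain $22 per unit; sellers gain $11 per unit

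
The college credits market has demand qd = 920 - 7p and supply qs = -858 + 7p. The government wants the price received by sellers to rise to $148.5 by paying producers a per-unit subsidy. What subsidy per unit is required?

Required subsidy s = $43 per unit

At a seller price of 148.5, quantity supplied is -858 + 7·148.5 = 181.5.
Buyers absorb 181.5 only when they pay pb with 920 − 7·pb = 181.5, i.e. pb = 105.5.
s = ps − pb = 148.5 − 105.5 = 43.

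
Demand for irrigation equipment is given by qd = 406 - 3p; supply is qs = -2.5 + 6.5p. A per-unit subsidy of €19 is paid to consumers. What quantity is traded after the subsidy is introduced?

q' = 316

Pre-subsidy: 406 - 3p = -2.5 + 6.5p gives p* = 43, q* = 277.
With the rebate, buyers effectively pay pb = ps − 19, where ps is the price sellers receive.
Demand in terms of ps becomes qd = 406 − 3(ps − 19) = 463 - 3ps. Setting this equal to supply: 463 - 3ps = -2.5 + 6.5ps, so ps = 49.
Buyers pay pb = 49 − 19 = 30; q' = -2.5 + 6.5·49 = 316.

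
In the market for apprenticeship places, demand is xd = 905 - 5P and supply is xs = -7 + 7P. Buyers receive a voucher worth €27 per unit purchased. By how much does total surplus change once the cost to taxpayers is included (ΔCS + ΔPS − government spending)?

Net change in total surplus = -€1063.125

Pre-subsidy: 905 - 5P = -7 + 7P gives P* = 76, x* = 525.
With the rebate, buyers effectively pay Pb = Ps − 27, where Ps is the price sellers receive.
Demand in terms of Ps becomes xd = 905 − 5(Ps − 27) = 1040 - 5Ps. Setting this equal to supply: 1040 - 5Ps = -7 + 7Ps, so Ps = 87.25.
Buyers pay Pb = 87.25 − 27 = 60.25; x' = -7 + 7·87.25 = 603.75.
ΔCS = ½(525 + 603.75)(76 − 60.25) = 8888.90625; ΔPS = ½(525 + 603.75)(87.25 − 76) = 6349.21875.
Government spending = 27 × 603.75 = 16301.25.
Net change = 8888.90625 + 6349.21875 − 16301.25 = -1063.125. The loss equals the DWL triangle ½·27·78.75.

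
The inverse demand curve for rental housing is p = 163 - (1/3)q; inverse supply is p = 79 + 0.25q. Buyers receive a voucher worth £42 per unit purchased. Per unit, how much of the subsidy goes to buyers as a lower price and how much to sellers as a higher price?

Buyers gain £24 per unit; sellers gain £18 per unit

Pre-subsidy: 163 - (1/3)q = 79 + 0.25q gives q* = 144 and p* = 115.
With the rebate, buyers effectively pay pb = ps − 42, where ps is the price sellers receive.
On the curves, pb = 163 - (1/3)q and ps = 79 + 0.25q; the wedge ps − pb = 42 gives 79 + 0.25q − (163 - (1/3)q) = 42, so q' = 216.
Then pb = 163 − (1/3)·216 = 91 and ps = 79 + 0.25·216 = 133.
Buyers' price falls by p* − pb = 115 − 91 = 24; sellers' price rises by ps − p* = 133 − 115 = 18.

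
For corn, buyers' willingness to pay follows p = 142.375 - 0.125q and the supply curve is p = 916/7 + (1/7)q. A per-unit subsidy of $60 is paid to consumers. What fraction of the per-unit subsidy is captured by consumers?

Consumer share = 7/15

Pre-subsidy: 142.375 - 0.125q = 916/7 + (1/7)q gives q* = 43 and p* = 137.
With the rebate, buyers effectively pay pb = ps − 60, where ps is the price sellers receive.
On the curves, pb = 142.375 - 0.125q and ps = 916/7 + (1/7)q; the wedge ps − pb = 60 gives 916/7 + (1/7)q − (142.375 - 0.125q) = 60, so q' = 267.
Then pb = 142.375 − 0.125·267 = 109 and ps = 916/7 + (1/7)·267 = 169.
Buyers' price falls by p* − pb = 137 − 109 = 28; sellers' price rises by ps − p* = 169 − 137 = 32.
So consumers capture 28/60 = 7/15 of each unit of subsidy.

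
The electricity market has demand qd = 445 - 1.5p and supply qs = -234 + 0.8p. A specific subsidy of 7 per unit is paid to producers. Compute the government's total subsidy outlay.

Government cost = 938/23

Pre-subsidy: 445 - 1.5p = -234 + 0.8p gives p* = 6790/23, q* = 50/23.
With the subsidy, sellers receive ps = pb + 7 for each unit, where pb is the price buyers pay.
Supply in terms of pb becomes qs = -234 + 0.8(pb + 7) = -228.4 + 0.8pb. Setting this equal to demand: 445 - 1.5pb = -228.4 + 0.8pb, so pb = 6734/23.
Sellers receive ps = 6734/23 + 7 = 6895/23; q' = 445 − 1.5·(6734/23) = 134/23.
Government outlay = subsidy × quantity = 7 × 134/23 = 938/23.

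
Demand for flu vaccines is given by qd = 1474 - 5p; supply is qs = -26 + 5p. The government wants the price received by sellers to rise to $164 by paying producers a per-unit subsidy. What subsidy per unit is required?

At a seller price of 164, quantity supplied is -26 + 5·164 = 794.
Buyers absorb 794 only when they pay pb with 1474 − 5·pb = 794, i.e. pb = 136.
s = ps − pb = 164 − 136 = 28.

Required subsidy s = $28 per unit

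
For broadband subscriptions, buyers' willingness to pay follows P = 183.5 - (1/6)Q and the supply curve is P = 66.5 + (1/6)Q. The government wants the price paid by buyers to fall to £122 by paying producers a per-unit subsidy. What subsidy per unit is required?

At a buyer price of 122, quantity demanded is 1101 − 6·122 = 369.
Sellers supply 369 only when they receive Ps = 66.5 + (1/6)·369 = 128.
s = Ps − Pb = 128 − 122 = 6.

Required subsidy s = £6 per unit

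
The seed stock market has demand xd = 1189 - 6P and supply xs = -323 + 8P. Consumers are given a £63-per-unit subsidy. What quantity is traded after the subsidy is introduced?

Pre-subsidy: 1189 - 6P = -323 + 8P gives P* = 108, x* = 541.
With the rebate, buyers effectively pay Pb = Ps − 63, where Ps is the price sellers receive.
Demand in terms of Ps becomes xd = 1189 − 6(Ps − 63) = 1567 - 6Ps. Setting this equal to supply: 1567 - 6Ps = -323 + 8Ps, so Ps = 135.
Buyers pay Pb = 135 − 63 = 72; x' = -323 + 8·135 = 757.

x' = 757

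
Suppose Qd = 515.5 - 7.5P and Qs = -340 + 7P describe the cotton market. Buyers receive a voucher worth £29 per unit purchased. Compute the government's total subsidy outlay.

Government cost = £5162

Pre-subsidy: 515.5 - 7.5P = -340 + 7P gives P* = 59, Q* = 73.
With the rebate, buyers effectively pay Pb = Ps − 29, where Ps is the price sellers receive.
Demand in terms of Ps becomes Qd = 515.5 − 7.5(Ps − 29) = 733 - 7.5Ps. Setting this equal to supply: 733 - 7.5Ps = -340 + 7Ps, so Ps = 74.
Buyers pay Pb = 74 − 29 = 45; Q' = -340 + 7·74 = 178.
Government outlay = subsidy × quantity = 29 × 178 = 5162.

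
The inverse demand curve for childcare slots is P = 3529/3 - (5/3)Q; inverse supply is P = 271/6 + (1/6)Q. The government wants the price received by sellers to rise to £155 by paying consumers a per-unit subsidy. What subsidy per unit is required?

At a seller price of 155, quantity supplied is -271 + 6·155 = 659.
Buyers absorb 659 only when they pay Pb = 3529/3 − (5/3)·659 = 78.
s = Ps − Pb = 155 − 78 = 77.

Required subsidy s = £77 per unit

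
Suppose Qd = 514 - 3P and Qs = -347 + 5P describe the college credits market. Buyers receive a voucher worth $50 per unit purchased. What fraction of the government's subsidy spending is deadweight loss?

Pre-subsidy: 514 - 3P = -347 + 5P gives P* = 107.625, Q* = 191.125.
With the rebate, buyers effectively pay Pb = Ps − 50, where Ps is the price sellers receive.
Demand in terms of Ps becomes Qd = 514 − 3(Ps − 50) = 664 - 3Ps. Setting this equal to supply: 664 - 3Ps = -347 + 5Ps, so Ps = 126.375.
Buyers pay Pb = 126.375 − 50 = 76.375; Q' = -347 + 5·126.375 = 284.875.
ΔCS = ½(191.125 + 284.875)(107.625 − 76.375) = 7437.5; ΔPS = ½(191.125 + 284.875)(126.375 − 107.625) = 4462.5.
Government spending = 50 × 284.875 = 14243.75.
DWL = ½ × 50 × (284.875 − 191.125) = 2343.75; fraction = 2343.75 / 14243.75 = 375/2279.

DWL / government spending = 375/2279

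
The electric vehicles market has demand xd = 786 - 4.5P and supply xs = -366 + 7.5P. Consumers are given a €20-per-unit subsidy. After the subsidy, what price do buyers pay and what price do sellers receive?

Pre-subsidy: 786 - 4.5P = -366 + 7.5P gives P* = 96, x* = 354.
With the rebate, buyers effectively pay Pb = Ps − 20, where Ps is the price sellers receive.
Demand in terms of Ps becomes xd = 786 − 4.5(Ps − 20) = 876 - 4.5Ps. Setting this equal to supply: 876 - 4.5Ps = -366 + 7.5Ps, so Ps = 103.5.
Buyers pay Pb = 103.5 − 20 = 83.5; x' = -366 + 7.5·103.5 = 410.25.

Buyers pay €83.5; sellers receive €103.5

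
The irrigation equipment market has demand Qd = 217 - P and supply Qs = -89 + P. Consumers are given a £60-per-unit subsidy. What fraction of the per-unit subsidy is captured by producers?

Pre-subsidy: 217 - P = -89 + P gives P* = 153, Q* = 64.
With the rebate, buyers effectively pay Pb = Ps − 60, where Ps is the price sellers receive.
Demand in terms of Ps becomes Qd = 217 − 1(Ps − 60) = 277 - Ps. Setting this equal to supply: 277 - Ps = -89 + Ps, so Ps = 183.
Buyers pay Pb = 183 − 60 = 123; Q' = -89 + 1·183 = 94.
Buyers' price falls by P* − Pb = 153 − 123 = 30; sellers' price rises by Ps − P* = 183 − 153 = 30.
So producers capture 30/60 = 0.5 of each unit of subsidy.

Producer share = 0.5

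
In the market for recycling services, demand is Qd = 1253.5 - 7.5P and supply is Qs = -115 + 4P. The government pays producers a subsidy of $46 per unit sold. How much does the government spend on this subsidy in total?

Pre-subsidy: 1253.5 - 7.5P = -115 + 4P gives P* = 119, Q* = 361.
With the subsidy, sellers receive Ps = Pb + 46 for each unit, where Pb is the price buyers pay.
Supply in terms of Pb becomes Qs = -115 + 4(Pb + 46) = 69 + 4Pb. Setting this equal to demand: 1253.5 - 7.5Pb = 69 + 4Pb, so Pb = 103.
Sellers receive Ps = 103 + 46 = 149; Q' = 1253.5 − 7.5·103 = 481.
Government outlay = subsidy × quantity = 46 × 481 = 22126.

Government cost = $22126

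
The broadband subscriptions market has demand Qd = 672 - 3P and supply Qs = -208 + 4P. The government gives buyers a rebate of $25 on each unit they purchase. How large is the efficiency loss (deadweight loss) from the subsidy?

Pre-subsidy: 672 - 3P = -208 + 4P gives P* = 880/7, Q* = 2064/7.
With the rebate, buyers effectively pay Pb = Ps − 25, where Ps is the price sellers receive.
Demand in terms of Ps becomes Qd = 672 − 3(Ps − 25) = 747 - 3Ps. Setting this equal to supply: 747 - 3Ps = -208 + 4Ps, so Ps = 955/7.
Buyers pay Pb = 955/7 − 25 = 780/7; Q' = -208 + 4·(955/7) = 2364/7.
The subsidy expands output by 2364/7 − 2064/7 = 300/7 past the efficient level; on those units the gap between marginal cost and willingness to pay runs from 0 up to 25.
DWL = ½ × 25 × 300/7 = 3750/7.

Deadweight loss = 3750/7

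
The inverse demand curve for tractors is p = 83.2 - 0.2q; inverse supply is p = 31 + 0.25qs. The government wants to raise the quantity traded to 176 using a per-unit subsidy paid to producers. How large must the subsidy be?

Required subsidy s = 27 per unit

At q = 176, from the demand curve buyers pay pb = 83.2 − 0.2·176 = 48; from the supply curve sellers need ps = 31 + 0.25·176 = 75.
The subsidy must fill the gap: s = ps − pb = 75 − 48 = 27.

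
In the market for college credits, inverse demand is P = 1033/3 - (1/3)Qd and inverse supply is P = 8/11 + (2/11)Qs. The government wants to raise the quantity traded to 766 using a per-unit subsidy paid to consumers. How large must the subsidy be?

Required subsidy s = 51 per unit

At Q = 766, from the demand curve buyers pay Pb = 1033/3 − (1/3)·766 = 89; from the supply curve sellers need Ps = 8/11 + (2/11)·766 = 140.
The subsidy must fill the gap: s = Ps − Pb = 140 − 89 = 51.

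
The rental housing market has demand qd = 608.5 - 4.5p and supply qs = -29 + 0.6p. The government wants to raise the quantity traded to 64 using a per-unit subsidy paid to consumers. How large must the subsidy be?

At q = 64, invert demand for the buyer price: pb = (608.5 − 64)/4.5 = 121; invert supply for the seller price: ps = (64 − (-29))/0.6 = 155.
The subsidy must fill the gap: s = ps − pb = 155 − 121 = 34.

Required subsidy s = 34 per unit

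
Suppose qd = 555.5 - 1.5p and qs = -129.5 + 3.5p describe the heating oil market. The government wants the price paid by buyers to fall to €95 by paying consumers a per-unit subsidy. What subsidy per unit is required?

Required subsidy s = €60 per unit

At a buyer price of 95, quantity demanded is 555.5 − 1.5·95 = 413.
Sellers supply 413 only when they receive ps with -129.5 + 3.5·ps = 413, i.e. ps = 155.
s = ps − pb = 155 − 95 = 60.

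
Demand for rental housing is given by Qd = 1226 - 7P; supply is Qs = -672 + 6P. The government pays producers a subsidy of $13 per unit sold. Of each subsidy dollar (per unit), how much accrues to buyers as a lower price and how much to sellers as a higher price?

Pre-subsidy: 1226 - 7P = -672 + 6P gives P* = 146, Q* = 204.
With the subsidy, sellers receive Ps = Pb + 13 for each unit, where Pb is the price buyers pay.
Supply in terms of Pb becomes Qs = -672 + 6(Pb + 13) = -594 + 6Pb. Setting this equal to demand: 1226 - 7Pb = -594 + 6Pb, so Pb = 140.
Sellers receive Ps = 140 + 13 = 153; Q' = 1226 − 7·140 = 246.
Buyers' price falls by P* − Pb = 146 − 140 = 6; sellers' price rises by Ps − P* = 153 − 146 = 7.

Buyers gain $6 per unit; sellers gain $7 per unit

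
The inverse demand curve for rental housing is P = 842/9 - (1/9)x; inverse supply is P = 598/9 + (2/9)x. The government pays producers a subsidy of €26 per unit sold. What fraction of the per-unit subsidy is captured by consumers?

Consumer share = 1/3

Pre-subsidy: 842/9 - (1/9)x = 598/9 + (2/9)x gives x* = 244/3 and P* = 2282/27.
With the subsidy, sellers receive Ps = Pb + 26 for each unit, where Pb is the price buyers pay.
On the curves, Pb = 842/9 - (1/9)x and Ps = 598/9 + (2/9)x; the wedge Ps − Pb = 26 gives 598/9 + (2/9)x − (842/9 - (1/9)x) = 26, so x' = 478/3.
Then Pb = 842/9 − (1/9)·(478/3) = 2048/27 and Ps = 598/9 + (2/9)·(478/3) = 2750/27.
Buyers' price falls by P* − Pb = 2282/27 − 2048/27 = 26/3; sellers' price rises by Ps − P* = 2750/27 − 2282/27 = 52/3.
So consumers capture (26/3)/26 = 1/3 of each unit of subsidy.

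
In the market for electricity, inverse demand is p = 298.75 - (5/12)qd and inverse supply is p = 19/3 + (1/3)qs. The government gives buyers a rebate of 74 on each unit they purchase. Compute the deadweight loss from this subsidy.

Deadweight loss = 10952/3

Pre-subsidy: 298.75 - (5/12)q = 19/3 + (1/3)q gives q* = 3509/9 and p* = 3680/27.
With the rebate, buyers effectively pay pb = ps − 74, where ps is the price sellers receive.
On the curves, pb = 298.75 - (5/12)q and ps = 19/3 + (1/3)q; the wedge ps − pb = 74 gives 19/3 + (1/3)q − (298.75 - (5/12)q) = 74, so q' = 4397/9.
Then pb = 298.75 − (5/12)·(4397/9) = 2570/27 and ps = 19/3 + (1/3)·(4397/9) = 4568/27.
The subsidy expands output by 4397/9 − 3509/9 = 296/3 past the efficient level; on those units the gap between marginal cost and willingness to pay runs from 0 up to 74.
DWL = ½ × 74 × 296/3 = 10952/3.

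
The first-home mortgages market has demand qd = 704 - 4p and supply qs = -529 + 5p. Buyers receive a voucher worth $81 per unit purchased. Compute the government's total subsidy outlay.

Pre-subsidy: 704 - 4p = -529 + 5p gives p* = 137, q* = 156.
With the rebate, buyers effectively pay pb = ps − 81, where ps is the price sellers receive.
Demand in terms of ps becomes qd = 704 − 4(ps − 81) = 1028 - 4ps. Setting this equal to supply: 1028 - 4ps = -529 + 5ps, so ps = 173.
Buyers pay pb = 173 − 81 = 92; q' = -529 + 5·173 = 336.
Government outlay = subsidy × quantity = 81 × 336 = 27216.

Government cost = $27216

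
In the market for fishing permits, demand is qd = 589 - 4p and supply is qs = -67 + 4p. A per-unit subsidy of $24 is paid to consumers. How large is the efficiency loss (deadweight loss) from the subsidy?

Deadweight loss = $576

Pre-subsidy: 589 - 4p = -67 + 4p gives p* = 82, q* = 261.
With the rebate, buyers effectively pay pb = ps − 24, where ps is the price sellers receive.
Demand in terms of ps becomes qd = 589 − 4(ps − 24) = 685 - 4ps. Setting this equal to supply: 685 - 4ps = -67 + 4ps, so ps = 94.
Buyers pay pb = 94 − 24 = 70; q' = -67 + 4·94 = 309.
The subsidy expands output by 309 − 261 = 48 past the efficient level; on those units the gap between marginal cost and willingness to pay runs from 0 up to 24.
DWL = ½ × 24 × 48 = 576.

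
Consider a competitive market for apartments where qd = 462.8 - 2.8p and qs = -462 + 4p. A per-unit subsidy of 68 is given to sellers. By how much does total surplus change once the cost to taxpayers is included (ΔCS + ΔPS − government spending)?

Net change in total surplus = -3808

Pre-subsidy: 462.8 - 2.8p = -462 + 4p gives p* = 136, q* = 82.
With the subsidy, sellers receive ps = pb + 68 for each unit, where pb is the price buyers pay.
Supply in terms of pb becomes qs = -462 + 4(pb + 68) = -190 + 4pb. Setting this equal to demand: 462.8 - 2.8pb = -190 + 4pb, so pb = 96.
Sellers receive ps = 96 + 68 = 164; q' = 462.8 − 2.8·96 = 194.
ΔCS = ½(82 + 194)(136 − 96) = 5520; ΔPS = ½(82 + 194)(164 − 136) = 3864.
Government spending = 68 × 194 = 13192.
Net change = 5520 + 3864 − 13192 = -3808. The loss equals the DWL triangle ½·68·112.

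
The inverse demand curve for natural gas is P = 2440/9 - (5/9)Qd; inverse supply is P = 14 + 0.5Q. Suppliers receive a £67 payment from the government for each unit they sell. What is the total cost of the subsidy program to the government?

Government cost = 390878/19

Pre-subsidy: 2440/9 - (5/9)Q = 14 + 0.5Q gives Q* = 4628/19 and P* = 2580/19.
With the subsidy, sellers receive Ps = Pb + 67 for each unit, where Pb is the price buyers pay.
On the curves, Pb = 2440/9 - (5/9)Q and Ps = 14 + 0.5Q; the wedge Ps − Pb = 67 gives 14 + 0.5Q − (2440/9 - (5/9)Q) = 67, so Q' = 5834/19.
Then Pb = 2440/9 − (5/9)·(5834/19) = 1910/19 and Ps = 14 + 0.5·(5834/19) = 3183/19.
Government outlay = subsidy × quantity = 67 × 5834/19 = 390878/19.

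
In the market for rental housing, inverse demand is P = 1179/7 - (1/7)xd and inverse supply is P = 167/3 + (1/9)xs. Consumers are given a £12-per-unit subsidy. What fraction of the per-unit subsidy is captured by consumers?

Pre-subsidy: 1179/7 - (1/7)x = 167/3 + (1/9)x gives x* = 444 and P* = 105.
With the rebate, buyers effectively pay Pb = Ps − 12, where Ps is the price sellers receive.
On the curves, Pb = 1179/7 - (1/7)x and Ps = 167/3 + (1/9)x; the wedge Ps − Pb = 12 gives 167/3 + (1/9)x − (1179/7 - (1/7)x) = 12, so x' = 491.25.
Then Pb = 1179/7 − (1/7)·491.25 = 98.25 and Ps = 167/3 + (1/9)·491.25 = 110.25.
Buyers' price falls by P* − Pb = 105 − 98.25 = 6.75; sellers' price rises by Ps − P* = 110.25 − 105 = 5.25.
So consumers capture 6.75/12 = 0.5625 of each unit of subsidy.

Consumer share = 0.5625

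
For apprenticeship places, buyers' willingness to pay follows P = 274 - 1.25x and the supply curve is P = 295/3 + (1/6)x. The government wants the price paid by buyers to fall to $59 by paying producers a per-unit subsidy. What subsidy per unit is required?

Required subsidy s = $68 per unit

At a buyer price of 59, quantity demanded is 219.2 − 0.8·59 = 172.
Sellers supply 172 only when they receive Ps = 295/3 + (1/6)·172 = 127.
s = Ps − Pb = 127 − 59 = 68.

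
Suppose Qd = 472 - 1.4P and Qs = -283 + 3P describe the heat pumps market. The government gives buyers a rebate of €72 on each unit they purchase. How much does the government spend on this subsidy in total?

Government cost = €21636

Pre-subsidy: 472 - 1.4P = -283 + 3P gives P* = 3775/22, Q* = 5099/22.
With the rebate, buyers effectively pay Pb = Ps − 72, where Ps is the price sellers receive.
Demand in terms of Ps becomes Qd = 472 − 1.4(Ps − 72) = 572.8 - 1.4Ps. Setting this equal to supply: 572.8 - 1.4Ps = -283 + 3Ps, so Ps = 194.5.
Buyers pay Pb = 194.5 − 72 = 122.5; Q' = -283 + 3·194.5 = 300.5.
Government outlay = subsidy × quantity = 72 × 300.5 = 21636.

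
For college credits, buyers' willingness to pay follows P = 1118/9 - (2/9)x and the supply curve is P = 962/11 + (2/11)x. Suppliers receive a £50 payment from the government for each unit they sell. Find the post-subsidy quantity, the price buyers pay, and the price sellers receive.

Pre-subsidy: 1118/9 - (2/9)x = 962/11 + (2/11)x gives x* = 91 and P* = 104.
With the subsidy, sellers receive Ps = Pb + 50 for each unit, where Pb is the price buyers pay.
On the curves, Pb = 1118/9 - (2/9)x and Ps = 962/11 + (2/11)x; the wedge Ps − Pb = 50 gives 962/11 + (2/11)x − (1118/9 - (2/9)x) = 50, so x' = 214.75.
Then Pb = 1118/9 − (2/9)·214.75 = 76.5 and Ps = 962/11 + (2/11)·214.75 = 126.5.

x' = 214.75; buyers pay £76.5; sellers receive £126.5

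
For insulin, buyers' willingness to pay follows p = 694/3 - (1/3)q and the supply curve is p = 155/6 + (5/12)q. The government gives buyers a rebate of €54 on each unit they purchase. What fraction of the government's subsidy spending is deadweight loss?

Pre-subsidy: 694/3 - (1/3)q = 155/6 + (5/12)q gives q* = 274 and p* = 140.
With the rebate, buyers effectively pay pb = ps − 54, where ps is the price sellers receive.
On the curves, pb = 694/3 - (1/3)q and ps = 155/6 + (5/12)q; the wedge ps − pb = 54 gives 155/6 + (5/12)q − (694/3 - (1/3)q) = 54, so q' = 346.
Then pb = 694/3 − (1/3)·346 = 116 and ps = 155/6 + (5/12)·346 = 170.
ΔCS = ½(274 + 346)(140 − 116) = 7440; ΔPS = ½(274 + 346)(170 − 140) = 9300.
Government spending = 54 × 346 = 18684.
DWL = ½ × 54 × (346 − 274) = 1944; fraction = 1944 / 18684 = 18/173.

DWL / government spending = 18/173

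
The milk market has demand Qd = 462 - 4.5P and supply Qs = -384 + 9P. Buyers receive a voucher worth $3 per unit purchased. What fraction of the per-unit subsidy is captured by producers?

Producer share = 1/3

Pre-subsidy: 462 - 4.5P = -384 + 9P gives P* = 188/3, Q* = 180.
With the rebate, buyers effectively pay Pb = Ps − 3, where Ps is the price sellers receive.
Demand in terms of Ps becomes Qd = 462 − 4.5(Ps − 3) = 475.5 - 4.5Ps. Setting this equal to supply: 475.5 - 4.5Ps = -384 + 9Ps, so Ps = 191/3.
Buyers pay Pb = 191/3 − 3 = 182/3; Q' = -384 + 9·(191/3) = 189.
Buyers' price falls by P* − Pb = 188/3 − 182/3 = 2; sellers' price rises by Ps − P* = 191/3 − 188/3 = 1.
So producers capture 1/3 = 1/3 of each unit of subsidy.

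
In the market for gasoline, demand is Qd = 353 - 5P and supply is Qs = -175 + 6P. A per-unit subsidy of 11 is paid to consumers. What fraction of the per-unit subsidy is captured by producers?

Pre-subsidy: 353 - 5P = -175 + 6P gives P* = 48, Q* = 113.
With the rebate, buyers effectively pay Pb = Ps − 11, where Ps is the price sellers receive.
Demand in terms of Ps becomes Qd = 353 − 5(Ps − 11) = 408 - 5Ps. Setting this equal to supply: 408 - 5Ps = -175 + 6Ps, so Ps = 53.
Buyers pay Pb = 53 − 11 = 42; Q' = -175 + 6·53 = 143.
Buyers' price falls by P* − Pb = 48 − 42 = 6; sellers' price rises by Ps − P* = 53 − 48 = 5.
So producers capture 5/11 = 5/11 of each unit of subsidy.

Producer share = 5/11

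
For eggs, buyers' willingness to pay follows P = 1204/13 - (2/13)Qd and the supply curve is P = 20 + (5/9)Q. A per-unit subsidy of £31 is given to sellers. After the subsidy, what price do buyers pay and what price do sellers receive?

Pre-subsidy: 1204/13 - (2/13)Q = 20 + (5/9)Q gives Q* = 8496/83 and P* = 6380/83.
With the subsidy, sellers receive Ps = Pb + 31 for each unit, where Pb is the price buyers pay.
On the curves, Pb = 1204/13 - (2/13)Q and Ps = 20 + (5/9)Q; the wedge Ps − Pb = 31 gives 20 + (5/9)Q − (1204/13 - (2/13)Q) = 31, so Q' = 12123/83.
Then Pb = 1204/13 − (2/13)·(12123/83) = 5822/83 and Ps = 20 + (5/9)·(12123/83) = 8395/83.

Buyers pay 5822/83; sellers receive 8395/83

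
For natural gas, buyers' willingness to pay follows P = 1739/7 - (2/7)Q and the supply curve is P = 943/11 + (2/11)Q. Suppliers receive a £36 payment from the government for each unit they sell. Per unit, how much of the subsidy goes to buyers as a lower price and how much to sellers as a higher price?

Buyers gain £22 per unit; sellers gain £14 per unit

Pre-subsidy: 1739/7 - (2/7)Q = 943/11 + (2/11)Q gives Q* = 348 and P* = 149.
With the subsidy, sellers receive Ps = Pb + 36 for each unit, where Pb is the price buyers pay.
On the curves, Pb = 1739/7 - (2/7)Q and Ps = 943/11 + (2/11)Q; the wedge Ps − Pb = 36 gives 943/11 + (2/11)Q − (1739/7 - (2/7)Q) = 36, so Q' = 425.
Then Pb = 1739/7 − (2/7)·425 = 127 and Ps = 943/11 + (2/11)·425 = 163.
Buyers' price falls by P* − Pb = 149 − 127 = 22; sellers' price rises by Ps − P* = 163 − 149 = 14.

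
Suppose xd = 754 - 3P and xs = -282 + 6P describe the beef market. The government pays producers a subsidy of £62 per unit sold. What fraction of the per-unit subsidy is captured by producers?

Producer share = 1/3

Pre-subsidy: 754 - 3P = -282 + 6P gives P* = 1036/9, x* = 1226/3.
With the subsidy, sellers receive Ps = Pb + 62 for each unit, where Pb is the price buyers pay.
Supply in terms of Pb becomes xs = -282 + 6(Pb + 62) = 90 + 6Pb. Setting this equal to demand: 754 - 3Pb = 90 + 6Pb, so Pb = 664/9.
Sellers receive Ps = 664/9 + 62 = 1222/9; x' = 754 − 3·(664/9) = 1598/3.
Buyers' price falls by P* − Pb = 1036/9 − 664/9 = 124/3; sellers' price rises by Ps − P* = 1222/9 − 1036/9 = 62/3.
So producers capture (62/3)/62 = 1/3 of each unit of subsidy.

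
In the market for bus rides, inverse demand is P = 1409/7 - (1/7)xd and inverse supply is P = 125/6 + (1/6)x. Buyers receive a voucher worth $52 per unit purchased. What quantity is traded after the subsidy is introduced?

x' = 751

Pre-subsidy: 1409/7 - (1/7)x = 125/6 + (1/6)x gives x* = 583 and P* = 118.
With the rebate, buyers effectively pay Pb = Ps − 52, where Ps is the price sellers receive.
On the curves, Pb = 1409/7 - (1/7)x and Ps = 125/6 + (1/6)x; the wedge Ps − Pb = 52 gives 125/6 + (1/6)x − (1409/7 - (1/7)x) = 52, so x' = 751.
Then Pb = 1409/7 − (1/7)·751 = 94 and Ps = 125/6 + (1/6)·751 = 146.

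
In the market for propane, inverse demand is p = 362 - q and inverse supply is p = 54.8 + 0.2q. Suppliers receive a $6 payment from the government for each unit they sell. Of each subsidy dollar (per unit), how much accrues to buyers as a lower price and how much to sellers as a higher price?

Pre-subsidy: 362 - q = 54.8 + 0.2q gives q* = 256 and p* = 106.
With the subsidy, sellers receive ps = pb + 6 for each unit, where pb is the price buyers pay.
On the curves, pb = 362 - q and ps = 54.8 + 0.2q; the wedge ps − pb = 6 gives 54.8 + 0.2q − (362 - q) = 6, so q' = 261.
Then pb = 362 − 1·261 = 101 and ps = 54.8 + 0.2·261 = 107.
Buyers' price falls by p* − pb = 106 − 101 = 5; sellers' price rises by ps − p* = 107 − 106 = 1.

Buyers gain $5 per unit; sellers gain $1 per unit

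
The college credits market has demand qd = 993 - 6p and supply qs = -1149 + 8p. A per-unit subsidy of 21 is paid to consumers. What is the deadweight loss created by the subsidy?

Pre-subsidy: 993 - 6p = -1149 + 8p gives p* = 153, q* = 75.
With the rebate, buyers effectively pay pb = ps − 21, where ps is the price sellers receive.
Demand in terms of ps becomes qd = 993 − 6(ps − 21) = 1119 - 6ps. Setting this equal to supply: 1119 - 6ps = -1149 + 8ps, so ps = 162.
Buyers pay pb = 162 − 21 = 141; q' = -1149 + 8·162 = 147.
The subsidy expands output by 147 − 75 = 72 past the efficient level; on those units the gap between marginal cost and willingness to pay runs from 0 up to 21.
DWL = ½ × 21 × 72 = 756.

Deadweight loss = 756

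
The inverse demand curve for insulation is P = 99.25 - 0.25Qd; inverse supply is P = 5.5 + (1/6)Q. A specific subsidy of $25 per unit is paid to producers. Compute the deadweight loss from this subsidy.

Pre-subsidy: 99.25 - 0.25Q = 5.5 + (1/6)Q gives Q* = 225 and P* = 43.
With the subsidy, sellers receive Ps = Pb + 25 for each unit, where Pb is the price buyers pay.
On the curves, Pb = 99.25 - 0.25Q and Ps = 5.5 + (1/6)Q; the wedge Ps − Pb = 25 gives 5.5 + (1/6)Q − (99.25 - 0.25Q) = 25, so Q' = 285.
Then Pb = 99.25 − 0.25·285 = 28 and Ps = 5.5 + (1/6)·285 = 53.
The subsidy expands output by 285 − 225 = 60 past the efficient level; on those units the gap between marginal cost and willingness to pay runs from 0 up to 25.
DWL = ½ × 25 × 60 = 750.

Deadweight loss = $750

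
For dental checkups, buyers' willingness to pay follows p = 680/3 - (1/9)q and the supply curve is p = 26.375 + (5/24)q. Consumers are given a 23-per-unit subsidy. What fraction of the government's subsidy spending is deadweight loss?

DWL / government spending = 12/233

Pre-subsidy: 680/3 - (1/9)q = 26.375 + (5/24)q gives q* = 627 and p* = 157.
With the rebate, buyers effectively pay pb = ps − 23, where ps is the price sellers receive.
On the curves, pb = 680/3 - (1/9)q and ps = 26.375 + (5/24)q; the wedge ps − pb = 23 gives 26.375 + (5/24)q − (680/3 - (1/9)q) = 23, so q' = 699.
Then pb = 680/3 − (1/9)·699 = 149 and ps = 26.375 + (5/24)·699 = 172.
ΔCS = ½(627 + 699)(157 − 149) = 5304; ΔPS = ½(627 + 699)(172 − 157) = 9945.
Government spending = 23 × 699 = 16077.
DWL = ½ × 23 × (699 − 627) = 828; fraction = 828 / 16077 = 12/233.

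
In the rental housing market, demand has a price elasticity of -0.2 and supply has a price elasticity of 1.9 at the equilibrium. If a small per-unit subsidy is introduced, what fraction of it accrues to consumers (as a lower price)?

Consumer share = 19/21

For a small subsidy around the equilibrium, the benefit split depends on the relative slopes, which at a point are proportional to the elasticities.
Buyer share = εs/(εs + |εd|) = 1.9/(1.9 + 0.2) = 19/21; seller share = |εd|/(εs + |εd|) = 2/21.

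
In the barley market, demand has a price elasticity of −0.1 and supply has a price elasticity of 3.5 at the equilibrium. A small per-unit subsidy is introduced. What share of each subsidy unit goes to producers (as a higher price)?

For a small subsidy around the equilibrium, the benefit split depends on the relative slopes, which at a point are proportional to the elasticities.
Buyer share = εs/(εs + |εd|) = 3.5/(3.5 + 0.1) = 35/36; seller share = |εd|/(εs + |εd|) = 1/36.
So producers capture 1/36 of the subsidy.

Producer share = 1/36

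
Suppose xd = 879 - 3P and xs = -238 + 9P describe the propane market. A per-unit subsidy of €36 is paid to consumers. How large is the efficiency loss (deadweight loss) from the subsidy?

Pre-subsidy: 879 - 3P = -238 + 9P gives P* = 1117/12, x* = 599.75.
With the rebate, buyers effectively pay Pb = Ps − 36, where Ps is the price sellers receive.
Demand in terms of Ps becomes xd = 879 − 3(Ps − 36) = 987 - 3Ps. Setting this equal to supply: 987 - 3Ps = -238 + 9Ps, so Ps = 1225/12.
Buyers pay Pb = 1225/12 − 36 = 793/12; x' = -238 + 9·(1225/12) = 680.75.
The subsidy expands output by 680.75 − 599.75 = 81 past the efficient level; on those units the gap between marginal cost and willingness to pay runs from 0 up to 36.
DWL = ½ × 36 × 81 = 1458.

Deadweight loss = €1458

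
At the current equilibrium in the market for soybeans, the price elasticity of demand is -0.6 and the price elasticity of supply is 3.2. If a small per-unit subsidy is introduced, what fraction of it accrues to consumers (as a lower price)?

Consumer share = 16/19

For a small subsidy around the equilibrium, the benefit split depends on the relative slopes, which at a point are proportional to the elasticities.
Buyer share = εs/(εs + |εd|) = 3.2/(3.2 + 0.6) = 16/19; seller share = |εd|/(εs + |εd|) = 3/19.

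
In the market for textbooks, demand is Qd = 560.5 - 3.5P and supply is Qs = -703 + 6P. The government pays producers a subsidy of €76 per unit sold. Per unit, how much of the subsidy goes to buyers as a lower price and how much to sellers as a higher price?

Pre-subsidy: 560.5 - 3.5P = -703 + 6P gives P* = 133, Q* = 95.
With the subsidy, sellers receive Ps = Pb + 76 for each unit, where Pb is the price buyers pay.
Supply in terms of Pb becomes Qs = -703 + 6(Pb + 76) = -247 + 6Pb. Setting this equal to demand: 560.5 - 3.5Pb = -247 + 6Pb, so Pb = 85.
Sellers receive Ps = 85 + 76 = 161; Q' = 560.5 − 3.5·85 = 263.
Buyers' price falls by P* − Pb = 133 − 85 = 48; sellers' price rises by Ps − P* = 161 − 133 = 28.

Buyers gain €48 per unit; sellers gain €28 per unit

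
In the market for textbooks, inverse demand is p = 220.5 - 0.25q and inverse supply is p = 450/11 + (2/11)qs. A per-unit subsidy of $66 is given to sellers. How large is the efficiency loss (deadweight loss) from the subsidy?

Pre-subsidy: 220.5 - 0.25q = 450/11 + (2/11)q gives q* = 7902/19 and p* = 2214/19.
With the subsidy, sellers receive ps = pb + 66 for each unit, where pb is the price buyers pay.
On the curves, pb = 220.5 - 0.25q and ps = 450/11 + (2/11)q; the wedge ps − pb = 66 gives 450/11 + (2/11)q − (220.5 - 0.25q) = 66, so q' = 10806/19.
Then pb = 220.5 − 0.25·(10806/19) = 1488/19 and ps = 450/11 + (2/11)·(10806/19) = 2742/19.
The subsidy expands output by 10806/19 − 7902/19 = 2904/19 past the efficient level; on those units the gap between marginal cost and willingness to pay runs from 0 up to 66.
DWL = ½ × 66 × 2904/19 = 95832/19.

Deadweight loss = 95832/19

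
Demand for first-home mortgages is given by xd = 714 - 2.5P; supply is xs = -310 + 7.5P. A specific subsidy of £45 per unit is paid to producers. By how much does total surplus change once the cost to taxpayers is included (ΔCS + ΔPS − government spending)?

Net change in total surplus = -£1898.4375

Pre-subsidy: 714 - 2.5P = -310 + 7.5P gives P* = 102.4, x* = 458.
With the subsidy, sellers receive Ps = Pb + 45 for each unit, where Pb is the price buyers pay.
Supply in terms of Pb becomes xs = -310 + 7.5(Pb + 45) = 27.5 + 7.5Pb. Setting this equal to demand: 714 - 2.5Pb = 27.5 + 7.5Pb, so Pb = 68.65.
Sellers receive Ps = 68.65 + 45 = 113.65; x' = 714 − 2.5·68.65 = 542.375.
ΔCS = ½(458 + 542.375)(102.4 − 68.65) = 16881.328125; ΔPS = ½(458 + 542.375)(113.65 − 102.4) = 5627.109375.
Government spending = 45 × 542.375 = 24406.875.
Net change = 16881.328125 + 5627.109375 − 24406.875 = -1898.4375. The loss equals the DWL triangle ½·45·84.375.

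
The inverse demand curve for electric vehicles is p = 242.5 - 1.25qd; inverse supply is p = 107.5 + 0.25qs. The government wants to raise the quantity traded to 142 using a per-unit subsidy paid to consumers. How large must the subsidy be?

Required subsidy s = 78 per unit

At q = 142, from the demand curve buyers pay pb = 242.5 − 1.25·142 = 65; from the supply curve sellers need ps = 107.5 + 0.25·142 = 143.
The subsidy must fill the gap: s = ps − pb = 143 − 65 = 78.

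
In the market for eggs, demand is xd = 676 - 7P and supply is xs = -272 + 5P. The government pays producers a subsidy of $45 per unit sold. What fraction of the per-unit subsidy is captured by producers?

Pre-subsidy: 676 - 7P = -272 + 5P gives P* = 79, x* = 123.
With the subsidy, sellers receive Ps = Pb + 45 for each unit, where Pb is the price buyers pay.
Supply in terms of Pb becomes xs = -272 + 5(Pb + 45) = -47 + 5Pb. Setting this equal to demand: 676 - 7Pb = -47 + 5Pb, so Pb = 60.25.
Sellers receive Ps = 60.25 + 45 = 105.25; x' = 676 − 7·60.25 = 254.25.
Buyers' price falls by P* − Pb = 79 − 60.25 = 18.75; sellers' price rises by Ps − P* = 105.25 − 79 = 26.25.
So producers capture 26.25/45 = 7/12 of each unit of subsidy.

Producer share = 7/12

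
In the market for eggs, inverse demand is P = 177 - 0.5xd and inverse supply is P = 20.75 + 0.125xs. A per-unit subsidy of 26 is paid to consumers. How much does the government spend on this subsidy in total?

Pre-subsidy: 177 - 0.5x = 20.75 + 0.125x gives x* = 250 and P* = 52.
With the rebate, buyers effectively pay Pb = Ps − 26, where Ps is the price sellers receive.
On the curves, Pb = 177 - 0.5x and Ps = 20.75 + 0.125x; the wedge Ps − Pb = 26 gives 20.75 + 0.125x − (177 - 0.5x) = 26, so x' = 291.6.
Then Pb = 177 − 0.5·291.6 = 31.2 and Ps = 20.75 + 0.125·291.6 = 57.2.
Government outlay = subsidy × quantity = 26 × 291.6 = 7581.6.

Government cost = 7581.6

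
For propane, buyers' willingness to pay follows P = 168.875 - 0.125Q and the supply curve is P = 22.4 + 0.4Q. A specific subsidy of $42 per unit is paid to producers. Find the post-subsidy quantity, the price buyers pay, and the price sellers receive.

Pre-subsidy: 168.875 - 0.125Q = 22.4 + 0.4Q gives Q* = 279 and P* = 134.
With the subsidy, sellers receive Ps = Pb + 42 for each unit, where Pb is the price buyers pay.
On the curves, Pb = 168.875 - 0.125Q and Ps = 22.4 + 0.4Q; the wedge Ps − Pb = 42 gives 22.4 + 0.4Q − (168.875 - 0.125Q) = 42, so Q' = 359.
Then Pb = 168.875 − 0.125·359 = 124 and Ps = 22.4 + 0.4·359 = 166.

Q' = 359; buyers pay $124; sellers receive $166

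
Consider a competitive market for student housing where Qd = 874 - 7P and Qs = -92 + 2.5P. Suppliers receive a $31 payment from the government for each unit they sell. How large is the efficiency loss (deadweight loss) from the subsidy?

Pre-subsidy: 874 - 7P = -92 + 2.5P gives P* = 1932/19, Q* = 3082/19.
With the subsidy, sellers receive Ps = Pb + 31 for each unit, where Pb is the price buyers pay.
Supply in terms of Pb becomes Qs = -92 + 2.5(Pb + 31) = -14.5 + 2.5Pb. Setting this equal to demand: 874 - 7Pb = -14.5 + 2.5Pb, so Pb = 1777/19.
Sellers receive Ps = 1777/19 + 31 = 2366/19; Q' = 874 − 7·(1777/19) = 4167/19.
The subsidy expands output by 4167/19 − 3082/19 = 1085/19 past the efficient level; on those units the gap between marginal cost and willingness to pay runs from 0 up to 31.
DWL = ½ × 31 × 1085/19 = 33635/38.

Deadweight loss = 33635/38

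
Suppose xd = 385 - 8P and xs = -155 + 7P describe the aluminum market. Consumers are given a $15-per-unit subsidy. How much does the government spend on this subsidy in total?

Pre-subsidy: 385 - 8P = -155 + 7P gives P* = 36, x* = 97.
With the rebate, buyers effectively pay Pb = Ps − 15, where Ps is the price sellers receive.
Demand in terms of Ps becomes xd = 385 − 8(Ps − 15) = 505 - 8Ps. Setting this equal to supply: 505 - 8Ps = -155 + 7Ps, so Ps = 44.
Buyers pay Pb = 44 − 15 = 29; x' = -155 + 7·44 = 153.
Government outlay = subsidy × quantity = 15 × 153 = 2295.

Government cost = $2295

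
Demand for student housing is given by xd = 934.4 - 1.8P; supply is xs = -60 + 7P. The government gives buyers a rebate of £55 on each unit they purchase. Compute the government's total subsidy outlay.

Pre-subsidy: 934.4 - 1.8P = -60 + 7P gives P* = 113, x* = 731.
With the rebate, buyers effectively pay Pb = Ps − 55, where Ps is the price sellers receive.
Demand in terms of Ps becomes xd = 934.4 − 1.8(Ps − 55) = 1033.4 - 1.8Ps. Setting this equal to supply: 1033.4 - 1.8Ps = -60 + 7Ps, so Ps = 124.25.
Buyers pay Pb = 124.25 − 55 = 69.25; x' = -60 + 7·124.25 = 809.75.
Government outlay = subsidy × quantity = 55 × 809.75 = 44536.25.

Government cost = £44536.25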